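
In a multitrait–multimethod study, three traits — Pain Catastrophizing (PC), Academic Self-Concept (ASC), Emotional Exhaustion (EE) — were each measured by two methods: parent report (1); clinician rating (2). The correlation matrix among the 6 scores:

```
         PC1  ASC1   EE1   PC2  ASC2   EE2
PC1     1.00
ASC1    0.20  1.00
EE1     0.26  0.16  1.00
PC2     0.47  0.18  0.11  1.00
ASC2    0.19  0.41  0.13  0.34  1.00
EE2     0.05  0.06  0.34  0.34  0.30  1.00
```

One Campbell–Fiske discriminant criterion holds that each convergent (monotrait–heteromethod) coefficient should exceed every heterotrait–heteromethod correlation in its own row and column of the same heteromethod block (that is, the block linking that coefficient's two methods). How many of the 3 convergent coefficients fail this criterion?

Each convergent coefficient versus the relevant comparison correlations:
PC (methods 1·2): 0.47 vs {0.19, 0.18, 0.05, 0.11} → pass.
ASC (methods 1·2): 0.41 vs {0.18, 0.19, 0.06, 0.13} → pass.
EE (methods 1·2): 0.34 vs {0.11, 0.05, 0.13, 0.06} → pass.
0 of 3 fail.

0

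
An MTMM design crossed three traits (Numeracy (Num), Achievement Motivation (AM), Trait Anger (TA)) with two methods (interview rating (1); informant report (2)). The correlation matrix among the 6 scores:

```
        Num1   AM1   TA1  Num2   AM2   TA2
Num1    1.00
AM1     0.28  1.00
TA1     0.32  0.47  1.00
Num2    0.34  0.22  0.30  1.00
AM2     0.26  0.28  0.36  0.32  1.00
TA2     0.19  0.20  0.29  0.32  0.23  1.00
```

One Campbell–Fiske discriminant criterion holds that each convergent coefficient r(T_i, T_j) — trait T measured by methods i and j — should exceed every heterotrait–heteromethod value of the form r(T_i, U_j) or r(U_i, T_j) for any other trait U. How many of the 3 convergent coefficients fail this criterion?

2

Checking each validity diagonal entry against its comparison values:
Num (methods 1·2): 0.34 vs {0.26, 0.22, 0.19, 0.30} → pass.
AM (methods 1·2): 0.28 vs {0.22, 0.26, 0.20, 0.36} → fail.
TA (methods 1·2): 0.29 vs {0.30, 0.19, 0.36, 0.20} → fail.
2 of 3 fail.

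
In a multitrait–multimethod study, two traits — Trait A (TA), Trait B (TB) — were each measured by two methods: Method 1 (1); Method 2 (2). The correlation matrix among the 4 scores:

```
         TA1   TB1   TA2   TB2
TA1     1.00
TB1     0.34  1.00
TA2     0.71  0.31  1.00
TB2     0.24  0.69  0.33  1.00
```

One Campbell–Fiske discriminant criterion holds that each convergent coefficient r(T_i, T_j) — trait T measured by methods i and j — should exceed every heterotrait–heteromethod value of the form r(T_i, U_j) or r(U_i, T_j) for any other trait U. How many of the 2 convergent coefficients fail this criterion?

0

Convergent coefficients and their comparison sets:
TA (methods 1·2): 0.71 vs {0.24, 0.31} → pass.
TB (methods 1·2): 0.69 vs {0.31, 0.24} → pass.
0 of 2 fail.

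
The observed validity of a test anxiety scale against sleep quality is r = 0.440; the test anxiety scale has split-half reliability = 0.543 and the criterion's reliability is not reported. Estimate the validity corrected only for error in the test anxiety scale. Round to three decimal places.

Single correction: r_c = r_obs / √r_xx = 0.440 / √0.543 = 0.440 / 0.7369 ≈ 0.597.

0.597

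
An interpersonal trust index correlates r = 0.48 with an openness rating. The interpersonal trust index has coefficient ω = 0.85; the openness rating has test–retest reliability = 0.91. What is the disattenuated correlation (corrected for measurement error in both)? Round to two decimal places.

0.55

r_true = r_obs / √(r_xx · r_yy) = 0.48 / √(0.85 × 0.91) = 0.48 / √0.7735 = 0.48 / 0.8795 ≈ 0.55.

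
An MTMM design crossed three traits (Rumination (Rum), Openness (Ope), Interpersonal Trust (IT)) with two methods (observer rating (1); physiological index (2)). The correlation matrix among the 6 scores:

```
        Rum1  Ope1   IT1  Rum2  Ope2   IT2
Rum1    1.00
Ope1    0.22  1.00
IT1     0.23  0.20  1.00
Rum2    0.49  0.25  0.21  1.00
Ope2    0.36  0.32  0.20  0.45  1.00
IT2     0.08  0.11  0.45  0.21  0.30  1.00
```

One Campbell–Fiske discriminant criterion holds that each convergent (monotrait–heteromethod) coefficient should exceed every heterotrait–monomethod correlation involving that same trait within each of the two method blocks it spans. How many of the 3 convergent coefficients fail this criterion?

Convergent coefficients and their comparison sets:
Rum (methods 1·2): 0.49 vs {0.22, 0.45, 0.23, 0.21} → pass.
Ope (methods 1·2): 0.32 vs {0.22, 0.45, 0.20, 0.30} → fail.
IT (methods 1·2): 0.45 vs {0.23, 0.21, 0.20, 0.30} → pass.
1 of 3 fail.

1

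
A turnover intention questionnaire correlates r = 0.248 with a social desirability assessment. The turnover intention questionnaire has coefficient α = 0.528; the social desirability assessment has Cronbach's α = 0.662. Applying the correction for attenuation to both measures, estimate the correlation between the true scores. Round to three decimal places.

0.419

r_true = r_obs / √(r_xx · r_yy) = 0.248 / √(0.528 × 0.662) = 0.248 / √0.349536 = 0.248 / 0.5912 ≈ 0.419.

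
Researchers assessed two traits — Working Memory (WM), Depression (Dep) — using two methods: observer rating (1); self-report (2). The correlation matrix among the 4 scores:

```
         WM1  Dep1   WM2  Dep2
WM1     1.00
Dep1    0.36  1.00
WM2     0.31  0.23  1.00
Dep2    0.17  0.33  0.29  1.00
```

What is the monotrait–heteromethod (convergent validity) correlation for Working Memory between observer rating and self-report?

Same trait (WM), different methods: r(WM1, WM2) = 0.31.

0.31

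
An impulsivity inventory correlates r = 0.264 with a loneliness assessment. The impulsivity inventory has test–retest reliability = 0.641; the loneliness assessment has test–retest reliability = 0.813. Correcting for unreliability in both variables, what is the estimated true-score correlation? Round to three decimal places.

0.366

r_true = r_obs / √(r_xx · r_yy) = 0.264 / √(0.641 × 0.813) = 0.264 / √0.521133 = 0.264 / 0.7219 ≈ 0.366.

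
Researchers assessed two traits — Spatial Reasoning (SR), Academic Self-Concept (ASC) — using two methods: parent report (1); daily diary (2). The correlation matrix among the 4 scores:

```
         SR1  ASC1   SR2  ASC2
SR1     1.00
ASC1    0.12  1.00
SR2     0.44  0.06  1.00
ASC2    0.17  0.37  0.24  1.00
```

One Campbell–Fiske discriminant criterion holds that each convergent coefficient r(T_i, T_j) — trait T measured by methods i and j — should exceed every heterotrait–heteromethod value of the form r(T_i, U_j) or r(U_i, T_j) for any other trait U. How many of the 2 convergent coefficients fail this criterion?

0

Checking each validity diagonal entry against its comparison values:
SR (methods 1·2): 0.44 vs {0.17, 0.06} → pass.
ASC (methods 1·2): 0.37 vs {0.06, 0.17} → pass.
0 of 2 fail.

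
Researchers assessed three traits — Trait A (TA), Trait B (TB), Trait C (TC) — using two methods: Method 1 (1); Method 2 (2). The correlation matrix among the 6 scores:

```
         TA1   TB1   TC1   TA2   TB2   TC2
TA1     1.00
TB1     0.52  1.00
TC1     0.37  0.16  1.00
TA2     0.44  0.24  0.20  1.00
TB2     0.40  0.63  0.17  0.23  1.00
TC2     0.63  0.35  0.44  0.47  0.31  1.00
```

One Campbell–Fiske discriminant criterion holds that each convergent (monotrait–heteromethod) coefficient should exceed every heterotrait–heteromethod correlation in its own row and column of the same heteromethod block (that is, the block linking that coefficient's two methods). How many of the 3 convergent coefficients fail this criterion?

2

Each convergent coefficient versus the relevant comparison correlations:
TA (methods 1·2): 0.44 vs {0.40, 0.24, 0.63, 0.20} → fail.
TB (methods 1·2): 0.63 vs {0.24, 0.40, 0.35, 0.17} → pass.
TC (methods 1·2): 0.44 vs {0.20, 0.63, 0.17, 0.35} → fail.
2 of 3 fail.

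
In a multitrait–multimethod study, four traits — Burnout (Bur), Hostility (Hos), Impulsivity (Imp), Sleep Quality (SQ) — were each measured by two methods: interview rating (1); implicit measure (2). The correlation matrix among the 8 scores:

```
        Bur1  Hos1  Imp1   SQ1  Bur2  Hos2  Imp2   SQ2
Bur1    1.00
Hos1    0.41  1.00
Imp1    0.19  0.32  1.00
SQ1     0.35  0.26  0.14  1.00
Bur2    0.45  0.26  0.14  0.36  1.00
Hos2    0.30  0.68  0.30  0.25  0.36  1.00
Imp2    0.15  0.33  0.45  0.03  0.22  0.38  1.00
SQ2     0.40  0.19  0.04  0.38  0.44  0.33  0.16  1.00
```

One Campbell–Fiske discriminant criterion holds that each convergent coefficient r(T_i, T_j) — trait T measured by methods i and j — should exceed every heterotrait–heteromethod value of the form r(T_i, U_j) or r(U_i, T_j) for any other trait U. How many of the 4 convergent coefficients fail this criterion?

Each convergent coefficient versus the relevant comparison correlations:
Bur (methods 1·2): 0.45 vs {0.30, 0.26, 0.15, 0.14, 0.40, 0.36} → pass.
Hos (methods 1·2): 0.68 vs {0.26, 0.30, 0.33, 0.30, 0.19, 0.25} → pass.
Imp (methods 1·2): 0.45 vs {0.14, 0.15, 0.30, 0.33, 0.04, 0.03} → pass.
SQ (methods 1·2): 0.38 vs {0.36, 0.40, 0.25, 0.19, 0.03, 0.04} → fail.
1 of 4 fail.

1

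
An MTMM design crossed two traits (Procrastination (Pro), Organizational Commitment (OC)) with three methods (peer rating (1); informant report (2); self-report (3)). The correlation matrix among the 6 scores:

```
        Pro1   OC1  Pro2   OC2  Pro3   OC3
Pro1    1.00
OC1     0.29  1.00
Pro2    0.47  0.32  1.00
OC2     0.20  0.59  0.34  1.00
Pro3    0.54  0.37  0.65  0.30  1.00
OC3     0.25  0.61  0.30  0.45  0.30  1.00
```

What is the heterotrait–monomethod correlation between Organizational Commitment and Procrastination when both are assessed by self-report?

0.30

Different traits, same method: r(OC3, Pro3) = 0.30.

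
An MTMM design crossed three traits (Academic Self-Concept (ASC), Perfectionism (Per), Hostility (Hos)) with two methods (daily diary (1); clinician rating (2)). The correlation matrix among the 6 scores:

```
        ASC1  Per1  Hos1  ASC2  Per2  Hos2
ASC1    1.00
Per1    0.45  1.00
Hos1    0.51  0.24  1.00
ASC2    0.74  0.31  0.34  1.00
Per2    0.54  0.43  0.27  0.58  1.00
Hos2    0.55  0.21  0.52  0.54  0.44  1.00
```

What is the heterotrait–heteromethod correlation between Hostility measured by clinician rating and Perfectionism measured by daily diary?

Different traits and methods: r(Hos2, Per1) = 0.21.

0.21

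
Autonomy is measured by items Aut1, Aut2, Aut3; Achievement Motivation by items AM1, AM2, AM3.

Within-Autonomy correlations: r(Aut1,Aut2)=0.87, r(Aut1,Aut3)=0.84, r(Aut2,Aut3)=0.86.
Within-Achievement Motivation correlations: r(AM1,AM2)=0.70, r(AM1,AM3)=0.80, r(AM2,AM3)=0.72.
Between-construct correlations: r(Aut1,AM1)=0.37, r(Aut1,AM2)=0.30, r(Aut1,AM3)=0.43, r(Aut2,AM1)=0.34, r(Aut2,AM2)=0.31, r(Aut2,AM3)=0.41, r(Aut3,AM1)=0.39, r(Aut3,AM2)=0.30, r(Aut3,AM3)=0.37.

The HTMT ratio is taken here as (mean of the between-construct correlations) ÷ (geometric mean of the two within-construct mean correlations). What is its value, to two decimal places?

Between-construct mean = 3.22/9 = 0.3578.
Mean within-Aut = 2.57/3 = 0.8567; mean within-AM = 2.22/3 = 0.7400.
Geometric mean = √(0.8567 × 0.7400) = 0.7962.
HTMT = 0.3578 / 0.7962 = 0.45.

0.45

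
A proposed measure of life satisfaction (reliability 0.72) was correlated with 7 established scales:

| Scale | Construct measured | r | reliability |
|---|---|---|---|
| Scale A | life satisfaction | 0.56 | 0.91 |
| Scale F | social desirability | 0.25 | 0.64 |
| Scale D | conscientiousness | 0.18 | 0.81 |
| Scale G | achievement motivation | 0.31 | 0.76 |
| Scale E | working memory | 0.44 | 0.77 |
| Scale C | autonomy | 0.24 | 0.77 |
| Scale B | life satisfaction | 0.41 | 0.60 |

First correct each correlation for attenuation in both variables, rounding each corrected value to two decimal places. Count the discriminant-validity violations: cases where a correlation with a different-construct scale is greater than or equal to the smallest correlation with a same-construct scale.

0

Disattenuated r (r / √(r_scale · r_new)):
  Scale A (conv): 0.56 / √(0.91·0.72) = 0.69
  Scale F (disc): 0.25 / √(0.64·0.72) = 0.37
  Scale D (disc): 0.18 / √(0.81·0.72) = 0.24
  Scale G (disc): 0.31 / √(0.76·0.72) = 0.42
  Scale E (disc): 0.44 / √(0.77·0.72) = 0.59
  Scale C (disc): 0.24 / √(0.77·0.72) = 0.32
  Scale B (conv): 0.41 / √(0.60·0.72) = 0.62
Smallest convergent = 0.62. Discriminant values: 0.37, 0.24, 0.42, 0.59, 0.32; count ≥ 0.62 → 0.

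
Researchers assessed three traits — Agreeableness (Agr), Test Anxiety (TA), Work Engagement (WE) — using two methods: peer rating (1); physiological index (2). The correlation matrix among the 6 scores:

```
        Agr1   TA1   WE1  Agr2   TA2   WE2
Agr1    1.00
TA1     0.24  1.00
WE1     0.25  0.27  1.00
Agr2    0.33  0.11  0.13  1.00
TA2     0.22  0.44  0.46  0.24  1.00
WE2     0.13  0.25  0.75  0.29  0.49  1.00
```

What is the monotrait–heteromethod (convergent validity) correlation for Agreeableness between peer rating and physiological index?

Same trait (Agr), different methods: r(Agr1, Agr2) = 0.33.

0.33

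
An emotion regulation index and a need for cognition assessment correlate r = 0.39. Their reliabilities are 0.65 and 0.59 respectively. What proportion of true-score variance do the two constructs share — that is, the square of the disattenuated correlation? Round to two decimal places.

Disattenuated r = 0.39 / √(0.65 × 0.59) = 0.39 / 0.6193 = 0.6297.
Shared true-score variance = 0.6297² = 0.3965 ≈ 0.40.

0.40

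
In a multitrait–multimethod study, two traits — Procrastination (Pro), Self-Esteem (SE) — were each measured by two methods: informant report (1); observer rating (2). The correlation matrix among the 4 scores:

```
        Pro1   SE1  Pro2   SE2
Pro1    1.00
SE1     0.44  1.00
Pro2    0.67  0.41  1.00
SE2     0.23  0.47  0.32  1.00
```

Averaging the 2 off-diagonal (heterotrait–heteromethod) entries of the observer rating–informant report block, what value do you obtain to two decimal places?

HTHM values (method 2 × method 1): 0.41, 0.23; mean = 0.64/2 = 0.32.

0.32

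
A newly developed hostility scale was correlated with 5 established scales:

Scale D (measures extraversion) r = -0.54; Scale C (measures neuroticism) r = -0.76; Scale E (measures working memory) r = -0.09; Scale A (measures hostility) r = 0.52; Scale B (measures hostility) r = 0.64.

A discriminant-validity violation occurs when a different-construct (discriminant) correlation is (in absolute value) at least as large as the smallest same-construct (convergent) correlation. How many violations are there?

Convergent (same construct = hostility): Scale A, Scale B.
Smallest convergent = 0.52. Discriminant |r|: 0.54, 0.76, 0.09; count ≥ 0.52 → 2.

2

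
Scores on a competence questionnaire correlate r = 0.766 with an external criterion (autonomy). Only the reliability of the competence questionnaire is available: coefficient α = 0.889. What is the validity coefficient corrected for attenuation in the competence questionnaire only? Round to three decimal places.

Single correction: r_c = r_obs / √r_xx = 0.766 / √0.889 = 0.766 / 0.9429 ≈ 0.812.

0.812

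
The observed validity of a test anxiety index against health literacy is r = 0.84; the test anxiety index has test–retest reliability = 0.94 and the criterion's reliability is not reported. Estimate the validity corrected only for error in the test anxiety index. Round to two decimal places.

Single correction: r_c = r_obs / √r_xx = 0.84 / √0.94 = 0.84 / 0.9695 ≈ 0.87.

0.87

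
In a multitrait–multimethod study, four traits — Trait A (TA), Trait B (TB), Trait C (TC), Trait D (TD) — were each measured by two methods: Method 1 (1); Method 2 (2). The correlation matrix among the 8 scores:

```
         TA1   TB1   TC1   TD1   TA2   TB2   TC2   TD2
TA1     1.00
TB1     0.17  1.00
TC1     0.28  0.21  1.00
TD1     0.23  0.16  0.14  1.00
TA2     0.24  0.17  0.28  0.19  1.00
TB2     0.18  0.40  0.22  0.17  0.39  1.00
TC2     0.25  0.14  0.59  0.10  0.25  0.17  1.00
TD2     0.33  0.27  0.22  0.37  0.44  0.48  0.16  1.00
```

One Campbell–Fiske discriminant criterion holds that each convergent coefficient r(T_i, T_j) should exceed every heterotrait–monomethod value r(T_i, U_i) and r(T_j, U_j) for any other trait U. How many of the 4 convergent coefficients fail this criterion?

3

Each convergent coefficient versus the relevant comparison correlations:
TA (methods 1·2): 0.24 vs {0.17, 0.39, 0.28, 0.25, 0.23, 0.44} → fail.
TB (methods 1·2): 0.40 vs {0.17, 0.39, 0.21, 0.17, 0.16, 0.48} → fail.
TC (methods 1·2): 0.59 vs {0.28, 0.25, 0.21, 0.17, 0.14, 0.16} → pass.
TD (methods 1·2): 0.37 vs {0.23, 0.44, 0.16, 0.48, 0.14, 0.16} → fail.
3 of 4 fail.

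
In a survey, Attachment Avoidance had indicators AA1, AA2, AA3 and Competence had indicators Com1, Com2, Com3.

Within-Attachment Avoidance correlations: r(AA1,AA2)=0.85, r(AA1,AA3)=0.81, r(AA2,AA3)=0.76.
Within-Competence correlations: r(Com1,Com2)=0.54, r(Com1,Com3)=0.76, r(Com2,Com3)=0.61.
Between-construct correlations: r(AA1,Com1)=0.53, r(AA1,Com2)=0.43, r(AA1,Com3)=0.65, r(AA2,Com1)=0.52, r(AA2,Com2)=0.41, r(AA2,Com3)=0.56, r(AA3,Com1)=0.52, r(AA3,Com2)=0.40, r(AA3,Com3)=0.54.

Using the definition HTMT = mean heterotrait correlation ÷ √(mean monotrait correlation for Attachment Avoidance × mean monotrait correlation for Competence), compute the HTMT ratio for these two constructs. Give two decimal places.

0.71

Mean between = 4.56/9 = 0.5067.
Mean within-AA = 2.42/3 = 0.8067; mean within-Com = 1.91/3 = 0.6367.
Geometric mean = √(0.8067 × 0.6367) = 0.7167.
HTMT = 0.5067 / 0.7167 = 0.71.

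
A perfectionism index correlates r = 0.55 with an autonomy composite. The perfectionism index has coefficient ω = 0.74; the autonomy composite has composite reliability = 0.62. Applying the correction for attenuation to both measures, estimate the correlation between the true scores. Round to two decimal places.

0.81

r_true = r_obs / √(r_xx · r_yy) = 0.55 / √(0.74 × 0.62) = 0.55 / √0.4588 = 0.55 / 0.6773 ≈ 0.81.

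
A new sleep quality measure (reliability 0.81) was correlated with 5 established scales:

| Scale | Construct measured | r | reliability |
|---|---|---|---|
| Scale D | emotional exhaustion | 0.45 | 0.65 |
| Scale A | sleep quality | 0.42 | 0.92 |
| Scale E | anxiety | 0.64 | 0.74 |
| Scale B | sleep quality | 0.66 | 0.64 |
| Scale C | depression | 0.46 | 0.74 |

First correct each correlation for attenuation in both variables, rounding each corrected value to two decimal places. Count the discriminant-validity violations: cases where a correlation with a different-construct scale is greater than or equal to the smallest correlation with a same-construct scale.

3

Disattenuated r (r / √(r_scale · r_new)):
  Scale D (disc): 0.45 / √(0.65·0.81) = 0.62
  Scale A (conv): 0.42 / √(0.92·0.81) = 0.49
  Scale E (disc): 0.64 / √(0.74·0.81) = 0.83
  Scale B (conv): 0.66 / √(0.64·0.81) = 0.92
  Scale C (disc): 0.46 / √(0.74·0.81) = 0.59
Smallest convergent = 0.49. Discriminant values: 0.62, 0.83, 0.59; count ≥ 0.49 → 3.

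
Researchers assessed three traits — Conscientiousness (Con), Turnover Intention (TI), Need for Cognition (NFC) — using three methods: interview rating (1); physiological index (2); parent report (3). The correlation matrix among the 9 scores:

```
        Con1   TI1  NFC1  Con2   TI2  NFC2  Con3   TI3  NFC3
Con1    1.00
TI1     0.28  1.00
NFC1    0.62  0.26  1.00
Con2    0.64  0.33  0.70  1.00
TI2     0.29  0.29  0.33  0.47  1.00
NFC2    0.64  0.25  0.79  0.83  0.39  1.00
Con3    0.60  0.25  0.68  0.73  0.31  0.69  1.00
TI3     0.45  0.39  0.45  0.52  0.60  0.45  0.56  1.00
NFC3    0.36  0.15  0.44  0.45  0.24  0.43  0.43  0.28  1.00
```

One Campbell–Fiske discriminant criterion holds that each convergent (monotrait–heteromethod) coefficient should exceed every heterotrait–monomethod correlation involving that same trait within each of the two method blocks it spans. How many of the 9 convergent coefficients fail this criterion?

Checking each validity diagonal entry against its comparison values:
Con (methods 1·2): 0.64 vs {0.28, 0.47, 0.62, 0.83} → fail.
Con (methods 1·3): 0.60 vs {0.28, 0.56, 0.62, 0.43} → fail.
Con (methods 2·3): 0.73 vs {0.47, 0.56, 0.83, 0.43} → fail.
TI (methods 1·2): 0.29 vs {0.28, 0.47, 0.26, 0.39} → fail.
TI (methods 1·3): 0.39 vs {0.28, 0.56, 0.26, 0.28} → fail.
TI (methods 2·3): 0.60 vs {0.47, 0.56, 0.39, 0.28} → pass.
NFC (methods 1·2): 0.79 vs {0.62, 0.83, 0.26, 0.39} → fail.
NFC (methods 1·3): 0.44 vs {0.62, 0.43, 0.26, 0.28} → fail.
NFC (methods 2·3): 0.43 vs {0.83, 0.43, 0.39, 0.28} → fail.
8 of 9 fail.

8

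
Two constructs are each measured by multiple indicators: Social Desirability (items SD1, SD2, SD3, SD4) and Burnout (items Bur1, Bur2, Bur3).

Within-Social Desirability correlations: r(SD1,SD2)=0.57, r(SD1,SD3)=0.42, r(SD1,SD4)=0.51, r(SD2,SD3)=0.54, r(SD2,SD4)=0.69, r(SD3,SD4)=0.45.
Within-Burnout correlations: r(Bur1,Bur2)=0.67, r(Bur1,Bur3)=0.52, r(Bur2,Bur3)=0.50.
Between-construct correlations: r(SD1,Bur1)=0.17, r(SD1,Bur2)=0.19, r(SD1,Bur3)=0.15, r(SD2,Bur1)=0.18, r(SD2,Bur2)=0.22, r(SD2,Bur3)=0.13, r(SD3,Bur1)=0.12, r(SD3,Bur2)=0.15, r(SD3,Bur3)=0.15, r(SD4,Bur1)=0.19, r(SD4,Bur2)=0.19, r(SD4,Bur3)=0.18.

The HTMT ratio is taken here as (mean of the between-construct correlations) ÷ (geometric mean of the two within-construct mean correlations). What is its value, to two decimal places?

0.31

Mean heterotrait r = 2.02/12 = 0.1683.
Mean within-SD = 3.18/6 = 0.5300; mean within-Bur = 1.69/3 = 0.5633.
Geometric mean = √(0.5300 × 0.5633) = 0.5464.
HTMT = 0.1683 / 0.5464 = 0.31.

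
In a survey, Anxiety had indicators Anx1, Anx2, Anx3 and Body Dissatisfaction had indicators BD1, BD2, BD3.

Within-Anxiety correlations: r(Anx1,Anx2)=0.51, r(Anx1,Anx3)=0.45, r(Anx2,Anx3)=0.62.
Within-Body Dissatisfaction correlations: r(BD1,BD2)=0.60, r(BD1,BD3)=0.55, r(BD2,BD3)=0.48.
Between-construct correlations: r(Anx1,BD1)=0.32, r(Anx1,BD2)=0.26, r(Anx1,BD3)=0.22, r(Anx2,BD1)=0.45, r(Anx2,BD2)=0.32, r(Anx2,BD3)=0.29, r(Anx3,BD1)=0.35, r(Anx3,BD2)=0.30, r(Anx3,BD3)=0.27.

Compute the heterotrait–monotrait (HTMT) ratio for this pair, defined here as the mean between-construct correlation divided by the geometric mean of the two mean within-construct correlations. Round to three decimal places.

0.577

Mean between = 2.78/9 = 0.3089.
Mean within-Anx = 1.58/3 = 0.5267; mean within-BD = 1.63/3 = 0.5433.
Geometric mean = √(0.5267 × 0.5433) = 0.5349.
HTMT = 0.3089 / 0.5349 = 0.577.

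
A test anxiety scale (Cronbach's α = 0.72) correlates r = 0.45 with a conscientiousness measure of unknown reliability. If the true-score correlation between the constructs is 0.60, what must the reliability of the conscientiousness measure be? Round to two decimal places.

0.78

r_true = r_obs / √(r_xx · r_yy) ⇒ 0.60 = 0.45 / √(0.72 · r_yy).
√(0.72 · r_yy) = 0.45 / 0.60 = 0.7500; 0.72 · r_yy = 0.5625; r_yy = 0.5625 / 0.72 ≈ 0.78.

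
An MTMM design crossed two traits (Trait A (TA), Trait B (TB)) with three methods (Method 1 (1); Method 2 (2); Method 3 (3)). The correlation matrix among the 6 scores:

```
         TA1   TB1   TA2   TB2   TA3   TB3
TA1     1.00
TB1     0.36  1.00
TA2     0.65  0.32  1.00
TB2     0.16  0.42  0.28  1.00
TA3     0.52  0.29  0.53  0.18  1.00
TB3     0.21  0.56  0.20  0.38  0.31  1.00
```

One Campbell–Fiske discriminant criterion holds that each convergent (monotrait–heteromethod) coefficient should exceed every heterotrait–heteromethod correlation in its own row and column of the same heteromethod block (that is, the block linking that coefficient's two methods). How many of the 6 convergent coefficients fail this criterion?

Checking each validity diagonal entry against its comparison values:
TA (methods 1·2): 0.65 vs {0.16, 0.32} → pass.
TA (methods 1·3): 0.52 vs {0.21, 0.29} → pass.
TA (methods 2·3): 0.53 vs {0.20, 0.18} → pass.
TB (methods 1·2): 0.42 vs {0.32, 0.16} → pass.
TB (methods 1·3): 0.56 vs {0.29, 0.21} → pass.
TB (methods 2·3): 0.38 vs {0.18, 0.20} → pass.
0 of 6 fail.

0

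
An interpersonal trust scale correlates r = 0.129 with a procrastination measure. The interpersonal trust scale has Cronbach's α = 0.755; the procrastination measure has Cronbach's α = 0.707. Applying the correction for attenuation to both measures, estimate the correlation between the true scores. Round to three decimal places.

0.177

r_true = r_obs / √(r_xx · r_yy) = 0.129 / √(0.755 × 0.707) = 0.129 / √0.533785 = 0.129 / 0.7306 ≈ 0.177.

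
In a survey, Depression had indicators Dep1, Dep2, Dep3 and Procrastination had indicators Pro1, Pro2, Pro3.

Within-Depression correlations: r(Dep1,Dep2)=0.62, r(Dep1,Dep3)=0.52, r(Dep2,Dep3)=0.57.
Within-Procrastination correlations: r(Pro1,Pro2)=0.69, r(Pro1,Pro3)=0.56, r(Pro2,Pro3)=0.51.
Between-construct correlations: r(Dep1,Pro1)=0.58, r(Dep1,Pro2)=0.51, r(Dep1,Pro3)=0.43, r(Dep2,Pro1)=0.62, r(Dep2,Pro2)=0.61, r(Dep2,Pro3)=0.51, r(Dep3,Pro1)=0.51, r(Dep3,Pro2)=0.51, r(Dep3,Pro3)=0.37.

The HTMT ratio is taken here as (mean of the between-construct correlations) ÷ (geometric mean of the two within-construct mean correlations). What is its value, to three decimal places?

Between-construct mean = 4.65/9 = 0.5167.
Mean within-Dep = 1.71/3 = 0.5700; mean within-Pro = 1.76/3 = 0.5867.
Geometric mean = √(0.5700 × 0.5867) = 0.5783.
HTMT = 0.5167 / 0.5783 = 0.893.

0.893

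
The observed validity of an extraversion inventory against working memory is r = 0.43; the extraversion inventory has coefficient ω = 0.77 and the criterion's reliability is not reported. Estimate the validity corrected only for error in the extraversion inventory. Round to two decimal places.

0.49

Single correction: r_c = r_obs / √r_xx = 0.43 / √0.77 = 0.43 / 0.8775 ≈ 0.49.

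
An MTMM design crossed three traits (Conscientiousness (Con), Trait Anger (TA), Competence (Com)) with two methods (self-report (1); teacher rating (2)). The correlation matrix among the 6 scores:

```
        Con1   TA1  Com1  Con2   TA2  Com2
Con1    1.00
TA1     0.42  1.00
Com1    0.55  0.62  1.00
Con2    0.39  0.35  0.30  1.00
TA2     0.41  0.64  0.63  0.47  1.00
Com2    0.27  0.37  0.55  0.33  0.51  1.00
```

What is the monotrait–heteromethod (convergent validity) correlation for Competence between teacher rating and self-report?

0.55

Same trait (Com), different methods: r(Com2, Com1) = 0.55.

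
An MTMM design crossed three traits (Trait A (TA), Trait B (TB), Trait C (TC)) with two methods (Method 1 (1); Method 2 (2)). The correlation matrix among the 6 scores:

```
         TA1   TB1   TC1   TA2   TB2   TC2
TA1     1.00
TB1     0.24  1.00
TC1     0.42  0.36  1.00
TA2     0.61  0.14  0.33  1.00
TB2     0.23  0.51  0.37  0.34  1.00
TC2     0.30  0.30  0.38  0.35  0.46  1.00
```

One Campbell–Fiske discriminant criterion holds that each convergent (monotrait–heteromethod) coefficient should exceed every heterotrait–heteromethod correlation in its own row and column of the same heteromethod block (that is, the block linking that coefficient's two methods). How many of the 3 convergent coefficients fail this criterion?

0

Convergent coefficients and their comparison sets:
TA (methods 1·2): 0.61 vs {0.23, 0.14, 0.30, 0.33} → pass.
TB (methods 1·2): 0.51 vs {0.14, 0.23, 0.30, 0.37} → pass.
TC (methods 1·2): 0.38 vs {0.33, 0.30, 0.37, 0.30} → pass.
0 of 3 fail.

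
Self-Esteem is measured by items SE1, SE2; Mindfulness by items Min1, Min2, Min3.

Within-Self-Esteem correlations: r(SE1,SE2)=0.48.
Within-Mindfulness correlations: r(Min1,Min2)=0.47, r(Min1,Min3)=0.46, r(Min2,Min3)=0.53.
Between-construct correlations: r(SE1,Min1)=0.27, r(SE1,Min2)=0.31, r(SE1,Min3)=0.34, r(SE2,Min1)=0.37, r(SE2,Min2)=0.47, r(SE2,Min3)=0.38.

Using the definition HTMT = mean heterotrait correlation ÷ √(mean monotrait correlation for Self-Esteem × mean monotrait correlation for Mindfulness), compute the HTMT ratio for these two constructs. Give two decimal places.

Between-construct mean = 2.14/6 = 0.3567.
Mean within-SE = 0.48/1 = 0.4800; mean within-Min = 1.46/3 = 0.4867.
Geometric mean = √(0.4800 × 0.4867) = 0.4833.
HTMT = 0.3567 / 0.4833 = 0.74.

0.74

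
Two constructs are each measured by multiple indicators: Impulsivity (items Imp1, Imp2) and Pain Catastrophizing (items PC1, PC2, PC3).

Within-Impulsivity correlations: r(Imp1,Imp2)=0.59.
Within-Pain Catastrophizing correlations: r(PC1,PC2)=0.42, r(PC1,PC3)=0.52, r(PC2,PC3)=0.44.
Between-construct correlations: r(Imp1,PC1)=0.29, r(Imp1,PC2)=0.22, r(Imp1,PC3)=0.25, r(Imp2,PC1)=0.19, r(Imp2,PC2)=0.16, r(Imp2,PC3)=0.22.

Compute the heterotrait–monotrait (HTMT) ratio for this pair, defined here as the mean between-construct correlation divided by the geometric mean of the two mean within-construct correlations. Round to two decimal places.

Mean heterotrait r = 1.33/6 = 0.2217.
Mean within-Imp = 0.59/1 = 0.5900; mean within-PC = 1.38/3 = 0.4600.
Geometric mean = √(0.5900 × 0.4600) = 0.5210.
HTMT = 0.2217 / 0.5210 = 0.43.

0.43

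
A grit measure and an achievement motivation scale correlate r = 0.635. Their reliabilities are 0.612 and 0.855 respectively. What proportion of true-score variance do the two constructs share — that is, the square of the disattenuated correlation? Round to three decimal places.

Disattenuated r = 0.635 / √(0.612 × 0.855) = 0.635 / 0.7234 = 0.8778.
Shared true-score variance = 0.8778² = 0.7705 ≈ 0.771.

0.771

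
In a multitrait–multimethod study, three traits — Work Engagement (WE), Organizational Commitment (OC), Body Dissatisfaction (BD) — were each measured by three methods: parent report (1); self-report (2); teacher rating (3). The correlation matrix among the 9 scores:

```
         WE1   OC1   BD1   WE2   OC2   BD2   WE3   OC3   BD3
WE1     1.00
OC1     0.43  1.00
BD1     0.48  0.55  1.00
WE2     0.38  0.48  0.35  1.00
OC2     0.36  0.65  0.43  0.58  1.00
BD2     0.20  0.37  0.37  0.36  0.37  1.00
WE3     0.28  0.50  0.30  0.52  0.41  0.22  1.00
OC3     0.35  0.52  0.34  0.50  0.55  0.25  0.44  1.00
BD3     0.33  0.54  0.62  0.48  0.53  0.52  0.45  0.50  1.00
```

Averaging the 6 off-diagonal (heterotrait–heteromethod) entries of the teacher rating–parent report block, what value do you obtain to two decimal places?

0.39

HTHM values (method 3 × method 1): 0.50, 0.30, 0.35, 0.34, 0.33, 0.54; mean = 2.36/6 = 0.39.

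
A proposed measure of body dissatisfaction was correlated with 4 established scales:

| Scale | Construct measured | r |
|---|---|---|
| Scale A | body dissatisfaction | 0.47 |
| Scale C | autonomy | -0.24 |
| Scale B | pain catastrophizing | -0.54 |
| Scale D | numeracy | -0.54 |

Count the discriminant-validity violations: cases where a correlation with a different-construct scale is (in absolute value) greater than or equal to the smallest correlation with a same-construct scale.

Convergent (same construct = body dissatisfaction): Scale A.
Smallest convergent = 0.47. Discriminant |r|: 0.24, 0.54, 0.54; count ≥ 0.47 → 2.

2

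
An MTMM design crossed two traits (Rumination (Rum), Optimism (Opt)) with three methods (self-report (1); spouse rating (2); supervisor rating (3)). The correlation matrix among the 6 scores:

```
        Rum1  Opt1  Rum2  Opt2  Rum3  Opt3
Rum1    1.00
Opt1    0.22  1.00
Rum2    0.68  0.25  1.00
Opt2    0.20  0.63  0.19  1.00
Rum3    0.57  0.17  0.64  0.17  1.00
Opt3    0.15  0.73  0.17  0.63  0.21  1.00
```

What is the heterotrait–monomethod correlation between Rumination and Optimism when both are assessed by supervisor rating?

Different traits, same method: r(Rum3, Opt3) = 0.21.

0.21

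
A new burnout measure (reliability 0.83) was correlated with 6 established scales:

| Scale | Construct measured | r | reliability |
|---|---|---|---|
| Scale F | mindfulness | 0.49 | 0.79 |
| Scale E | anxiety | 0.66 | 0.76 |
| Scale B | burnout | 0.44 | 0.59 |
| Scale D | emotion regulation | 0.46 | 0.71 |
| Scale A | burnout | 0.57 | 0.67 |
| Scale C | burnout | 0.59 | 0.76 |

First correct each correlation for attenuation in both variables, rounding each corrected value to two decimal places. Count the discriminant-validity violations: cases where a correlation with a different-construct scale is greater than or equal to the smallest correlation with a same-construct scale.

1

Disattenuated r (r / √(r_scale · r_new)):
  Scale F (disc): 0.49 / √(0.79·0.83) = 0.61
  Scale E (disc): 0.66 / √(0.76·0.83) = 0.83
  Scale B (conv): 0.44 / √(0.59·0.83) = 0.63
  Scale D (disc): 0.46 / √(0.71·0.83) = 0.60
  Scale A (conv): 0.57 / √(0.67·0.83) = 0.76
  Scale C (conv): 0.59 / √(0.76·0.83) = 0.74
Smallest convergent = 0.63. Discriminant values: 0.61, 0.83, 0.60; count ≥ 0.63 → 1.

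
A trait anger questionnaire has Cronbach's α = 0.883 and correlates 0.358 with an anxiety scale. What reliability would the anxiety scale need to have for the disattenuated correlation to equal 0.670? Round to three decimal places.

0.323

r_true = r_obs / √(r_xx · r_yy) ⇒ 0.670 = 0.358 / √(0.883 · r_yy).
√(0.883 · r_yy) = 0.358 / 0.670 = 0.5343; 0.883 · r_yy = 0.2855; r_yy = 0.2855 / 0.883 ≈ 0.323.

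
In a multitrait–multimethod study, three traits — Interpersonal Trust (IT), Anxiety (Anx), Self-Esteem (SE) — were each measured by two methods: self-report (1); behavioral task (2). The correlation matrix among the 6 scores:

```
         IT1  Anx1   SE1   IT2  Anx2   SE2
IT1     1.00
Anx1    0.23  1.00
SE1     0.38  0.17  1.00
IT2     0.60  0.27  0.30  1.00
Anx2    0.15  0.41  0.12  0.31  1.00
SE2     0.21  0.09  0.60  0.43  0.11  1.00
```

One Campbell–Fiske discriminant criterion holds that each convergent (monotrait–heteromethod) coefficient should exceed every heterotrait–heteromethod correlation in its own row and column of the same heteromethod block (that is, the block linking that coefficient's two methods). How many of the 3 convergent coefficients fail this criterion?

Convergent coefficients and their comparison sets:
IT (methods 1·2): 0.60 vs {0.15, 0.27, 0.21, 0.30} → pass.
Anx (methods 1·2): 0.41 vs {0.27, 0.15, 0.09, 0.12} → pass.
SE (methods 1·2): 0.60 vs {0.30, 0.21, 0.12, 0.09} → pass.
0 of 3 fail.

0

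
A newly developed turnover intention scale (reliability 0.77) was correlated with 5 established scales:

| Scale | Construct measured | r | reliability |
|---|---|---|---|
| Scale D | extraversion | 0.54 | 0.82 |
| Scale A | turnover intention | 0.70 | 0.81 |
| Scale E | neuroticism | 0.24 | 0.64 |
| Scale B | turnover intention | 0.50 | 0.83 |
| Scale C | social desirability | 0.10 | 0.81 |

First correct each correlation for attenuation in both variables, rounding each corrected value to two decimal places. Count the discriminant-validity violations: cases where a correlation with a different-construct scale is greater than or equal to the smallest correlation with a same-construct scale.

1

Disattenuated r (r / √(r_scale · r_new)):
  Scale D (disc): 0.54 / √(0.82·0.77) = 0.68
  Scale A (conv): 0.70 / √(0.81·0.77) = 0.89
  Scale E (disc): 0.24 / √(0.64·0.77) = 0.34
  Scale B (conv): 0.50 / √(0.83·0.77) = 0.63
  Scale C (disc): 0.10 / √(0.81·0.77) = 0.13
Smallest convergent = 0.63. Discriminant values: 0.68, 0.34, 0.13; count ≥ 0.63 → 1.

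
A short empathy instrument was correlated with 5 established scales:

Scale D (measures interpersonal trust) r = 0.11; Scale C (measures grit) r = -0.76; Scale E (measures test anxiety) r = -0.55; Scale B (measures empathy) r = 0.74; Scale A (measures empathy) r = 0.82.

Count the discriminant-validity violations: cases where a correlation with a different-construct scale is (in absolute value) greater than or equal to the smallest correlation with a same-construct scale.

Convergent (same construct = empathy): Scale B, Scale A.
Smallest convergent = 0.74. Discriminant |r|: 0.11, 0.76, 0.55; count ≥ 0.74 → 1.

1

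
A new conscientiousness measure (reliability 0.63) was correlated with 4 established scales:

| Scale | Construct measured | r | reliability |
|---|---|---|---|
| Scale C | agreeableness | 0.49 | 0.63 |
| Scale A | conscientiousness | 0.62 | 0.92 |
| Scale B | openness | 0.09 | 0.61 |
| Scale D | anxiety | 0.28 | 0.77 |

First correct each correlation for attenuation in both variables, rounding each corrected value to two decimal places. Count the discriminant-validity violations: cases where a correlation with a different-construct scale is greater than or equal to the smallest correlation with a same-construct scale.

Disattenuated r (r / √(r_scale · r_new)):
  Scale C (disc): 0.49 / √(0.63·0.63) = 0.78
  Scale A (conv): 0.62 / √(0.92·0.63) = 0.81
  Scale B (disc): 0.09 / √(0.61·0.63) = 0.15
  Scale D (disc): 0.28 / √(0.77·0.63) = 0.40
Smallest convergent = 0.81. Discriminant values: 0.78, 0.15, 0.40; count ≥ 0.81 → 0.

0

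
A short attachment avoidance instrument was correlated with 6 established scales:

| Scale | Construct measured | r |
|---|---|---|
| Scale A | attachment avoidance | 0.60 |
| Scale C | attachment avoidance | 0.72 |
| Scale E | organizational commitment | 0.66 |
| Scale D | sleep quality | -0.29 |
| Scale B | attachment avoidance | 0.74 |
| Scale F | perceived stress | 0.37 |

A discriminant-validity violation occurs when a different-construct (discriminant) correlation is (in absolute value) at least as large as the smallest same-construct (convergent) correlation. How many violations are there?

1

Convergent (same construct = attachment avoidance): Scale A, Scale C, Scale B.
Smallest convergent = 0.60. Discriminant |r|: 0.66, 0.29, 0.37; count ≥ 0.60 → 1.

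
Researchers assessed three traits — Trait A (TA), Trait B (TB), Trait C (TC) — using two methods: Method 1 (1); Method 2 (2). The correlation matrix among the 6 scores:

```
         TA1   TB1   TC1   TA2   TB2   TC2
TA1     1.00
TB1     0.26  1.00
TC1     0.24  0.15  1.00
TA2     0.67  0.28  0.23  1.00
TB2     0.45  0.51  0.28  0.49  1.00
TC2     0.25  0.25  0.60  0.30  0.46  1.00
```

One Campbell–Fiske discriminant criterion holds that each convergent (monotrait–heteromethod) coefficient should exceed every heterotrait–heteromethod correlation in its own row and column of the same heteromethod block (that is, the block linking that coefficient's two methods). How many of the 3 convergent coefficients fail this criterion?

Each convergent coefficient versus the relevant comparison correlations:
TA (methods 1·2): 0.67 vs {0.45, 0.28, 0.25, 0.23} → pass.
TB (methods 1·2): 0.51 vs {0.28, 0.45, 0.25, 0.28} → pass.
TC (methods 1·2): 0.60 vs {0.23, 0.25, 0.28, 0.25} → pass.
0 of 3 fail.

0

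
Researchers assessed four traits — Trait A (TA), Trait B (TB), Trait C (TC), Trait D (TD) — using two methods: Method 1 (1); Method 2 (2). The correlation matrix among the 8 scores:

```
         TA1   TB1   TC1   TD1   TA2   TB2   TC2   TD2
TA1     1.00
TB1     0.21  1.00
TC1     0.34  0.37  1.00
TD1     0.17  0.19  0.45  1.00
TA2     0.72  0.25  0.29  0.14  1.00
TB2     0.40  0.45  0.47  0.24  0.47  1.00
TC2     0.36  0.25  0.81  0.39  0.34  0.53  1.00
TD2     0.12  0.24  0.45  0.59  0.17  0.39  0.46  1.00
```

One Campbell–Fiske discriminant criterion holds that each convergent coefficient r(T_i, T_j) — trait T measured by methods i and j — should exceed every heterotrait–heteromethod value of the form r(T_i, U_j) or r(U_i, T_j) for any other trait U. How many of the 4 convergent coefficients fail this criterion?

1

Checking each validity diagonal entry against its comparison values:
TA (methods 1·2): 0.72 vs {0.40, 0.25, 0.36, 0.29, 0.12, 0.14} → pass.
TB (methods 1·2): 0.45 vs {0.25, 0.40, 0.25, 0.47, 0.24, 0.24} → fail.
TC (methods 1·2): 0.81 vs {0.29, 0.36, 0.47, 0.25, 0.45, 0.39} → pass.
TD (methods 1·2): 0.59 vs {0.14, 0.12, 0.24, 0.24, 0.39, 0.45} → pass.
1 of 4 fail.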